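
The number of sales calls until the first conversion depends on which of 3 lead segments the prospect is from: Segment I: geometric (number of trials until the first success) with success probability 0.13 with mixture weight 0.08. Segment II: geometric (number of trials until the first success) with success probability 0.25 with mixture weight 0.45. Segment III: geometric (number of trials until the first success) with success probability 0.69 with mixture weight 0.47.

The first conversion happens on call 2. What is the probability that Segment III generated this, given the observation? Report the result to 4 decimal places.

Apply Bayes' rule: the posterior for each component is proportional to its prior times its likelihood at x.
Evaluate each component's likelihood at the observed value:
  L_I = 0.13·(1−0.13)^1 = 0.13·0.87 = 0.1131
  L_II = 0.25·(1−0.25)^1 = 0.25·0.75 = 0.1875
  L_III = 0.69·(1−0.69)^1 = 0.69·0.31 = 0.2139
Unnormalised posteriors:
  π_I·L_I = 0.08 × 0.1131 = 0.009048
  π_II·L_II = 0.45 × 0.1875 = 0.084375
  π_III·L_III = 0.47 × 0.2139 = 0.100533
Normaliser: 0.009048 + 0.084375 + 0.100533 = 0.193956
Responsibility of Segment III: 0.100533 / 0.193956 ≈ 0.5183

0.5183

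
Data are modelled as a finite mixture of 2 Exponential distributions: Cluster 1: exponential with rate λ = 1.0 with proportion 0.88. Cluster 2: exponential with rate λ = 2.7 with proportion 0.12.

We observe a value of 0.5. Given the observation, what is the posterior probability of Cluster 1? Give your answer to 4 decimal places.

0.8640

The responsibility of component k is w_k f_k(x) divided by Σ_j w_j f_j(x).
Exponential densities:
  p_1 = 0.606531
  p_2 = 0.699949
Weight by the priors:
  w_1·p_1 = 0.88 × 0.606531 = 0.533747
  w_2·p_2 = 0.12 × 0.699949 = 0.0839938
Normaliser: 0.533747 + 0.0839938 = 0.617741
Responsibility of Cluster 1: 0.533747 / 0.617741 ≈ 0.8640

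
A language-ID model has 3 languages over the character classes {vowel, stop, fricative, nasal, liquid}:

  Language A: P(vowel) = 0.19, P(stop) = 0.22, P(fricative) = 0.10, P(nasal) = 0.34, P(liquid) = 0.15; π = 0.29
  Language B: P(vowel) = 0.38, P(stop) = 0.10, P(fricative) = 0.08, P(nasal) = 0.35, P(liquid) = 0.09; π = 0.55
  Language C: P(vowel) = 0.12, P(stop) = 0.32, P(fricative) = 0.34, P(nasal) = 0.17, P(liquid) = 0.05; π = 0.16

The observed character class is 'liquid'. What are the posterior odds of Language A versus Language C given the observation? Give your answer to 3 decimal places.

5.437

Since P(k|x) ∝ π_k f_k(x), the posterior odds are π_i f_i(x) / (π_j f_j(x)).
Evaluate each component's likelihood at the observed value:
  f_A = P(liquid | comp) = 0.15
  f_B = P(liquid | comp) = 0.09
  f_C = P(liquid | comp) = 0.05
Odds = (0.29/0.16) × (0.15/0.05) = 1.8125 × 3 ≈ 5.437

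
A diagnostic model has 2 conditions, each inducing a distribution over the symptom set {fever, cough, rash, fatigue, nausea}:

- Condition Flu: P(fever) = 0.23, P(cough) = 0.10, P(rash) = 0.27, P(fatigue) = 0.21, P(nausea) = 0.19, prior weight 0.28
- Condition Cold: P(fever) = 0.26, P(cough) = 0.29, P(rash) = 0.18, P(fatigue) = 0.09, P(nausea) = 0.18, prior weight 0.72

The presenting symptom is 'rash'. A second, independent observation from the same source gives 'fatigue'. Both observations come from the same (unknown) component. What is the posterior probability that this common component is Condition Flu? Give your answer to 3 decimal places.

0.576

Apply Bayes' rule: the posterior for each component is proportional to its prior times its likelihood at x.
Since both observations come from the same component, the likelihood for component k is f_k(x₁)·f_k(x₂).
  p_Flu = [P(rash | comp) = 0.27] × [0.21] = 0.0567
  p_Cold = [P(rash | comp) = 0.18] × [0.09] = 0.0162
Weight by the priors:
  w_Flu·p_Flu = 0.28 × 0.0567 = 0.015876
  w_Cold·p_Cold = 0.72 × 0.0162 = 0.011664
Normaliser: 0.015876 + 0.011664 = 0.02754
Responsibility of Condition Flu: 0.015876 / 0.02754 ≈ 0.576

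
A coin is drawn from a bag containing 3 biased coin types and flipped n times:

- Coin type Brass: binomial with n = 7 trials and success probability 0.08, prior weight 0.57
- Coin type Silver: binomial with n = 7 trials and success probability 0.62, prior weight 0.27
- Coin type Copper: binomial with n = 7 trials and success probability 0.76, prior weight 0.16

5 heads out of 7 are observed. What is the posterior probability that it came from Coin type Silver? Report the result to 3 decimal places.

0.604

Apply Bayes' rule: the posterior for each component is proportional to its prior times its likelihood at x.
Binomial probabilities:
  f_Brass = 5.82432e-05
  f_Silver = 0.277808
  f_Copper = 0.306697
Prior × likelihood for each component:
  w_Brass·f_Brass = 0.57 × 5.82432e-05 = 3.31986e-05
  w_Silver·f_Silver = 0.27 × 0.277808 = 0.0750082
  w_Copper·f_Copper = 0.16 × 0.306697 = 0.0490715
Sum: 3.31986e-05 + 0.0750082 + 0.0490715 = 0.124113
P(Coin type Silver | 5 heads out of 7) = 0.0750082 / 0.124113 ≈ 0.604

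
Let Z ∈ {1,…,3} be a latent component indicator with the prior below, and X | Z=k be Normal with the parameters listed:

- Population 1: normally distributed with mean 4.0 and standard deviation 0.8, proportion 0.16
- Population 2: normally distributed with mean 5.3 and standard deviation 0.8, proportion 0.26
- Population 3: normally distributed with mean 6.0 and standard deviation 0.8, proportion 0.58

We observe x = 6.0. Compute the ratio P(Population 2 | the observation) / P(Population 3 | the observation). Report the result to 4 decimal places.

0.3057

Only the two components matter; the odds are (w_i f_i(x)) / (w_j f_j(x)).
Normal densities:
  f_1 = (1/(0.8·√(2π)))·exp(−(6.0−4.0)²/(2·0.8²)) = 0.498678·exp(-3.12500) = 0.0219104
  f_2 = (1/(0.8·√(2π)))·exp(−(6.0−5.3)²/(2·0.8²)) = 0.498678·exp(-0.38281) = 0.340069
  f_3 = (1/(0.8·√(2π)))·exp(−(6.0−6.0)²/(2·0.8²)) = 0.498678·exp(-0.00000) = 0.498678
Posterior odds = (w_2·f_2) / (w_3·f_3) = (0.26·0.340069) / (0.58·0.498678) = 0.0884179 / 0.289233 ≈ 0.3057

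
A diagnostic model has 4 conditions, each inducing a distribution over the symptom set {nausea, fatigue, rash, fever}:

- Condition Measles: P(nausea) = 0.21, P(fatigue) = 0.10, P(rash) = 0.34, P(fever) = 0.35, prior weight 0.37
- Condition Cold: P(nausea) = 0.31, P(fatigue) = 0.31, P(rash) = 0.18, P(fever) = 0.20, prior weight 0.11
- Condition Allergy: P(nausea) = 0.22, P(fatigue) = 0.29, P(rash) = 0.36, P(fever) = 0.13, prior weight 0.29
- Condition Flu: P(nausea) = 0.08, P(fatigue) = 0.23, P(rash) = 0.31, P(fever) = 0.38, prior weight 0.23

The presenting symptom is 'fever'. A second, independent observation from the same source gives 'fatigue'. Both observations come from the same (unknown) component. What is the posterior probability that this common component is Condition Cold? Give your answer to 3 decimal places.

Posterior ∝ prior × likelihood, so P(k | x) ∝ π_k f_k(x); normalise over all components.
Since both observations come from the same component, the likelihood for component k is f_k(x₁)·f_k(x₂).
  f_Measles = [0.35] × [0.1] = 0.035
  f_Cold = [0.2] × [0.31] = 0.062
  f_Allergy = [0.13] × [0.29] = 0.0377
  f_Flu = [0.38] × [0.23] = 0.0874
Prior × likelihood for each component:
  π_Measles·f_Measles = 0.37 × 0.035 = 0.01295
  π_Cold·f_Cold = 0.11 × 0.062 = 0.00682
  π_Allergy·f_Allergy = 0.29 × 0.0377 = 0.010933
  π_Flu·f_Flu = 0.23 × 0.0874 = 0.020102
Normaliser: 0.01295 + 0.00682 + 0.010933 + 0.020102 = 0.050805
P(Condition Cold | x₁,x₂) = 0.00682 / 0.050805 ≈ 0.134

0.134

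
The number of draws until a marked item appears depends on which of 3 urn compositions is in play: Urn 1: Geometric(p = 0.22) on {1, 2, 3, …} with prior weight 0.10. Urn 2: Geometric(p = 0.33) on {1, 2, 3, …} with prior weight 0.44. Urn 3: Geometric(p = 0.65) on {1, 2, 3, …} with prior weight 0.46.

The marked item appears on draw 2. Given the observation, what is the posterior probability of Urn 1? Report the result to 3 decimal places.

0.078

P(component k | x) = π_k·f_k(x) / marginal(x), where marginal(x) = Σ_j π_j·f_j(x).
Evaluate each component's likelihood at the observed value:
  L_1 = 0.22·(1−0.22)^1 = 0.22·0.78 = 0.1716
  L_2 = 0.33·(1−0.33)^1 = 0.33·0.67 = 0.2211
  L_3 = 0.65·(1−0.65)^1 = 0.65·0.35 = 0.2275
Multiply by the mixture weights:
  π_1·L_1 = 0.10 × 0.1716 = 0.01716
  π_2·L_2 = 0.44 × 0.2211 = 0.097284
  π_3·L_3 = 0.46 × 0.2275 = 0.10465
Marginal: 0.01716 + 0.097284 + 0.10465 = 0.219094
P(Urn 1 | data) = 0.01716 / 0.219094 ≈ 0.078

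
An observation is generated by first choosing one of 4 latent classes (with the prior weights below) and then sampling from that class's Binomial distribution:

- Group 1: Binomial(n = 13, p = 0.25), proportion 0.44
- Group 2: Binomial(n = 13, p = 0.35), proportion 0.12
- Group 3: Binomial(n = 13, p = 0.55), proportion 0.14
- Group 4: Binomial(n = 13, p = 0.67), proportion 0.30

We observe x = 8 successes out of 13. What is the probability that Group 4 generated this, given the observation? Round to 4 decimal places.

By Bayes' theorem, P(k | x) = P(Z=k) f_k(x) / Σ_j P(Z=j) f_j(x).
Component likelihoods at x = 8 successes out of 13:
  L_1 = 0.0046602
  L_2 = 0.0336271
  L_3 = 0.198858
  L_4 = 0.204525
Multiply by the mixture weights:
  P(Z=1)·L_1 = 0.44 × 0.0046602 = 0.00205049
  P(Z=2)·L_2 = 0.12 × 0.0336271 = 0.00403525
  P(Z=3)·L_3 = 0.14 × 0.198858 = 0.0278401
  P(Z=4)·L_4 = 0.30 × 0.204525 = 0.0613575
Evidence: 0.00205049 + 0.00403525 + 0.0278401 + 0.0613575 = 0.0952834
So the posterior for Group 4 is 0.0613575 / 0.0952834 ≈ 0.6439.

0.6439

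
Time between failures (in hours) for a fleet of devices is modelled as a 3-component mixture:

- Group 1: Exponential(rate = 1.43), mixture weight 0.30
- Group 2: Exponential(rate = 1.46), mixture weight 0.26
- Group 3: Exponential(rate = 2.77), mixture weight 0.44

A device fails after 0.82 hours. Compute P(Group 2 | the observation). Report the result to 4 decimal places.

0.3072

The responsibility of component k is π_k f_k(x) divided by Σ_j π_j f_j(x).
Exponential densities:
  L_1 = 0.442672
  L_2 = 0.440977
  L_3 = 0.285774
Unnormalised posteriors:
  π_1·L_1 = 0.30 × 0.442672 = 0.132802
  π_2·L_2 = 0.26 × 0.440977 = 0.114654
  π_3·L_3 = 0.44 × 0.285774 = 0.125741
Marginal: 0.132802 + 0.114654 + 0.125741 = 0.373196
Responsibility of Group 2: 0.114654 / 0.373196 ≈ 0.3072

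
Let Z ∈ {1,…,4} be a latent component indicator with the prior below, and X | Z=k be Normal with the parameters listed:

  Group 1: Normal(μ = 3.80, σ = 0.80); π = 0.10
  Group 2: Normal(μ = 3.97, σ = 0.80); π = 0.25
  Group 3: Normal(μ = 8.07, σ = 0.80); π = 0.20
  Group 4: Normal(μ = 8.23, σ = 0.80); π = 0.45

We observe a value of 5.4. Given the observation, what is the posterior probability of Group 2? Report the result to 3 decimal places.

0.769

P(component k | x) = w_k·f_k(x) / marginal(x), where marginal(x) = Σ_j w_j·f_j(x).
Evaluate each component's likelihood at the observed value:
  p_1 = (1/(0.80·√(2π)))·exp(−(5.4−3.80)²/(2·0.80²)) = 0.498678·exp(-2.00000) = 0.0674887
  p_2 = (1/(0.80·√(2π)))·exp(−(5.4−3.97)²/(2·0.80²)) = 0.498678·exp(-1.59758) = 0.100925
  p_3 = (1/(0.80·√(2π)))·exp(−(5.4−8.07)²/(2·0.80²)) = 0.498678·exp(-5.56945) = 0.00190124
  p_4 = (1/(0.80·√(2π)))·exp(−(5.4−8.23)²/(2·0.80²)) = 0.498678·exp(-6.25695) = 0.000956004
Multiply by the mixture weights:
  w_1·p_1 = 0.10 × 0.0674887 = 0.00674887
  w_2·p_2 = 0.25 × 0.100925 = 0.0252314
  w_3·p_3 = 0.20 × 0.00190124 = 0.000380248
  w_4·p_4 = 0.45 × 0.000956004 = 0.000430202
Normaliser: 0.00674887 + 0.0252314 + 0.000380248 + 0.000430202 = 0.0327907
P(Group 2 | 5.4) = 0.0252314 / 0.0327907 ≈ 0.769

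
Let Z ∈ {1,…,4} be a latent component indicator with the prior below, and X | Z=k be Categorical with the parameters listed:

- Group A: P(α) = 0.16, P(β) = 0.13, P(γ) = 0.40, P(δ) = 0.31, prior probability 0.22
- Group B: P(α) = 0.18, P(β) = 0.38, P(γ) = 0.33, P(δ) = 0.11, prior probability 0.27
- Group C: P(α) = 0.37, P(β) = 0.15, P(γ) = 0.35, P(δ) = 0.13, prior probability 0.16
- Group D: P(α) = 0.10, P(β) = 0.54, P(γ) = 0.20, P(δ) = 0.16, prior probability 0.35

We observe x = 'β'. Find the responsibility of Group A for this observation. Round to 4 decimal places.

By Bayes' theorem, P(k | x) = P(Z=k) f_k(x) / Σ_j P(Z=j) f_j(x).
Component likelihoods at x = 'β':
  L_A = 0.13
  L_B = 0.38
  L_C = 0.15
  L_D = 0.54
Prior × likelihood for each component:
  P(Z=A)·L_A = 0.22 × 0.13 = 0.0286
  P(Z=B)·L_B = 0.27 × 0.38 = 0.1026
  P(Z=C)·L_C = 0.16 × 0.15 = 0.024
  P(Z=D)·L_D = 0.35 × 0.54 = 0.189
Evidence: 0.0286 + 0.1026 + 0.024 + 0.189 = 0.3442
Responsibility of Group A: 0.0286 / 0.3442 ≈ 0.0831

0.0831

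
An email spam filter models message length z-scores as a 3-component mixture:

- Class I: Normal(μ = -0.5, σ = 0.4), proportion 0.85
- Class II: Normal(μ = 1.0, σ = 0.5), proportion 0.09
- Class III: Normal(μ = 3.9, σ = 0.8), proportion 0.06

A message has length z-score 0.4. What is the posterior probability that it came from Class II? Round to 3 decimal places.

Posterior ∝ prior × likelihood, so P(k | x) ∝ π_k f_k(x); normalise over all components.
Normal densities:
  L_I = (1/(0.4·√(2π)))·exp(−(0.4−-0.5)²/(2·0.4²)) = 0.997356·exp(-2.53125) = 0.0793491
  L_II = (1/(0.5·√(2π)))·exp(−(0.4−1.0)²/(2·0.5²)) = 0.797885·exp(-0.72000) = 0.388372
  L_III = (1/(0.8·√(2π)))·exp(−(0.4−3.9)²/(2·0.8²)) = 0.498678·exp(-9.57031) = 3.47925e-05
Multiply by the mixture weights:
  π_I·L_I = 0.85 × 0.0793491 = 0.0674468
  π_II·L_II = 0.09 × 0.388372 = 0.0349535
  π_III·L_III = 0.06 × 3.47925e-05 = 2.08755e-06
Sum: 0.0674468 + 0.0349535 + 2.08755e-06 = 0.102402
P(Class II | 0.4) ≈ 0.341

0.341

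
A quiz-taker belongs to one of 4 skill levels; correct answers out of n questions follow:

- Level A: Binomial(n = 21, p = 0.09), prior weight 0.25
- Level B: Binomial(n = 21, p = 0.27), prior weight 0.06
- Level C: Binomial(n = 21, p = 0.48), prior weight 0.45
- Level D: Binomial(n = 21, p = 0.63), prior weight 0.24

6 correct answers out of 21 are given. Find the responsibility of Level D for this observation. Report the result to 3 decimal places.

By Bayes' theorem, P(k | x) = P(Z=k) f_k(x) / Σ_j P(Z=j) f_j(x).
Evaluate each component's likelihood at the observed value:
  f_A = C(21,6)·0.09^6·0.91^15 = 54264·5.31441e-07·0.243008 = 0.0070079
  f_B = C(21,6)·0.27^6·0.73^15 = 54264·0.00038742·0.00890929 = 0.1873
  f_C = C(21,6)·0.48^6·0.52^15 = 54264·0.0122306·5.49604e-05 = 0.0364762
  f_D = C(21,6)·0.63^6·0.37^15 = 54264·0.0625235·3.33446e-07 = 0.00113131
Prior × likelihood for each component:
  P(Z=A)·f_A = 0.25 × 0.0070079 = 0.00175197
  P(Z=B)·f_B = 0.06 × 0.1873 = 0.011238
  P(Z=C)·f_C = 0.45 × 0.0364762 = 0.0164143
  P(Z=D)·f_D = 0.24 × 0.00113131 = 0.000271514
Denominator: 0.00175197 + 0.011238 + 0.0164143 + 0.000271514 = 0.0296758
Responsibility of Level D: 0.000271514 / 0.0296758 ≈ 0.009

0.009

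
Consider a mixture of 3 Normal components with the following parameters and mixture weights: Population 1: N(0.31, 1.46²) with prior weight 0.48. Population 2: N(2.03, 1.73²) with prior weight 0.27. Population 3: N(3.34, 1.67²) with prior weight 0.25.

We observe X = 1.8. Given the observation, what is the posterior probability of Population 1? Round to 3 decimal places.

0.436

By Bayes' theorem, P(k | x) = P(Z=k) f_k(x) / Σ_j P(Z=j) f_j(x).
Component likelihoods at x = 1.8:
  p_1 = (1/(1.46·√(2π)))·exp(−(1.8−0.31)²/(2·1.46²)) = 0.273248·exp(-0.52076) = 0.162328
  p_2 = (1/(1.73·√(2π)))·exp(−(1.8−2.03)²/(2·1.73²)) = 0.230602·exp(-0.00884) = 0.228573
  p_3 = (1/(1.67·√(2π)))·exp(−(1.8−3.34)²/(2·1.67²)) = 0.238888·exp(-0.42519) = 0.156149
Prior × likelihood for each component:
  P(Z=1)·p_1 = 0.48 × 0.162328 = 0.0779176
  P(Z=2)·p_2 = 0.27 × 0.228573 = 0.0617148
  P(Z=3)·p_3 = 0.25 × 0.156149 = 0.0390371
Normaliser: 0.0779176 + 0.0617148 + 0.0390371 = 0.17867
So the posterior for Population 1 is 0.0779176 / 0.17867 ≈ 0.436.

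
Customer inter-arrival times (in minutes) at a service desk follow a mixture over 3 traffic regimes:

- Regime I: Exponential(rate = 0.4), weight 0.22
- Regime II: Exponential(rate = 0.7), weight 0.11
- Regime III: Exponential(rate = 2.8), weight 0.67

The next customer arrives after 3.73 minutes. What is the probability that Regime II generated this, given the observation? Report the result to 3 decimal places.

Apply Bayes' rule: the posterior for each component is proportional to its prior times its likelihood at x.
Exponential densities:
  f_I = 0.0899689
  f_II = 0.0514227
  f_III = 8.1543e-05
Weight by the priors:
  P(Z=I)·f_I = 0.22 × 0.0899689 = 0.0197932
  P(Z=II)·f_II = 0.11 × 0.0514227 = 0.0056565
  P(Z=III)·f_III = 0.67 × 8.1543e-05 = 5.46338e-05
Denominator: 0.0197932 + 0.0056565 + 5.46338e-05 = 0.0255043
P(Regime II | x) ≈ 0.222

0.222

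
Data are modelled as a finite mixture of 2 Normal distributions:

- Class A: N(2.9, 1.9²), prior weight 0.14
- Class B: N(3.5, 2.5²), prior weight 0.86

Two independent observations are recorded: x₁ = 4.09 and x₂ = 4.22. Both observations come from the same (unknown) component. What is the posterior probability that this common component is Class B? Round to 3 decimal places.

0.837

P(component k | x) = π_k·f_k(x) / marginal(x), where marginal(x) = Σ_j π_j·f_j(x).
Since both observations come from the same component, the likelihood for component k is f_k(x₁)·f_k(x₂).
  f_A = [0.172574] × [0.164948] = 0.0284658
  f_B = [0.155194] × [0.153094] = 0.0237594
Prior × likelihood for each component:
  π_A·f_A = 0.14 × 0.0284658 = 0.00398522
  π_B·f_B = 0.86 × 0.0237594 = 0.0204331
Sum: 0.00398522 + 0.0204331 = 0.0244183
P(Class B | data) = 0.0204331 / 0.0244183 ≈ 0.837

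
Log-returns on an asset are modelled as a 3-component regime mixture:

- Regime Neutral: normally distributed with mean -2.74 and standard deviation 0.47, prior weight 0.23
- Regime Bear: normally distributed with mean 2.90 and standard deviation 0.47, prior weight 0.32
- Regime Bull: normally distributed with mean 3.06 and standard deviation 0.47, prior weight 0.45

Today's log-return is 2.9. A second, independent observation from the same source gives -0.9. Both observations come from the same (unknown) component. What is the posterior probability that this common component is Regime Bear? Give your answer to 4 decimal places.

Apply Bayes' rule: the posterior for each component is proportional to its prior times its likelihood at x.
Since both observations come from the same component, the likelihood for component k is f_k(x₁)·f_k(x₂).
  f_Neutral = [(1/(0.47·√(2π)))·exp(−(2.9−-2.74)²/(2·0.47²)) = 0.848813·exp(-72.00000) = 4.56677e-32] × [0.000398775] = 1.82112e-35
  f_Bear = [(1/(0.47·√(2π)))·exp(−(2.9−2.90)²/(2·0.47²)) = 0.848813·exp(-0.00000) = 0.848813] × [5.42158e-15] = 4.60191e-15
  f_Bull = [(1/(0.47·√(2π)))·exp(−(2.9−3.06)²/(2·0.47²)) = 0.848813·exp(-0.05794) = 0.801027] × [3.26301e-16] = 2.61376e-16
Prior × likelihood for each component:
  P(Z=Neutral)·f_Neutral = 0.23 × 1.82112e-35 = 4.18857e-36
  P(Z=Bear)·f_Bear = 0.32 × 4.60191e-15 = 1.47261e-15
  P(Z=Bull)·f_Bull = 0.45 × 2.61376e-16 = 1.17619e-16
Normaliser: 4.18857e-36 + 1.47261e-15 + 1.17619e-16 = 1.59023e-15
Responsibility of Regime Bear: 1.47261e-15 / 1.59023e-15 ≈ 0.9260

0.9260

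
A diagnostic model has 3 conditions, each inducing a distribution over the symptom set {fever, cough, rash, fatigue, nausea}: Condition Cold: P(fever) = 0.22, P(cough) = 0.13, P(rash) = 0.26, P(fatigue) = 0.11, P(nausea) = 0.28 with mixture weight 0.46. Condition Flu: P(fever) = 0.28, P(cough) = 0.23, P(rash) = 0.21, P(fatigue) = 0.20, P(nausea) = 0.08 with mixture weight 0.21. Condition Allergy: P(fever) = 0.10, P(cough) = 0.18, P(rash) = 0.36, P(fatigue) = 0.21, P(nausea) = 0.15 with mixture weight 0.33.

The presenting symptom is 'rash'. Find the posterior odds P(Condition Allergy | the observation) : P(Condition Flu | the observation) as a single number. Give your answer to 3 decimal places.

Since P(k|x) ∝ π_k f_k(x), the posterior odds are π_i f_i(x) / (π_j f_j(x)).
Categorical probabilities:
  p_Cold = 0.26
  p_Flu = 0.21
  p_Allergy = 0.36
Odds = (0.33/0.21) × (0.36/0.21) = 1.57143 × 1.71429 ≈ 2.694

2.694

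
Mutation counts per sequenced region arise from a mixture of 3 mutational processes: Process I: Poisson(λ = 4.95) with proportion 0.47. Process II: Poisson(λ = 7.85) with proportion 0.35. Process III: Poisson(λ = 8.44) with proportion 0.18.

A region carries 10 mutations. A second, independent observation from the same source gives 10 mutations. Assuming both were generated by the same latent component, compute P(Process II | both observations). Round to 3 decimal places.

0.582

P(component k | x) = w_k·f_k(x) / marginal(x), where marginal(x) = Σ_j w_j·f_j(x).
Since both observations come from the same component, the likelihood for component k is f_k(x₁)·f_k(x₂).
  p_I = [0.0172398] × [0.0172398] = 0.000297209
  p_II = [0.0954381] × [0.0954381] = 0.00910843
  p_III = [0.109198] × [0.109198] = 0.0119243
Multiply by the mixture weights:
  w_I·p_I = 0.47 × 0.000297209 = 0.000139688
  w_II·p_II = 0.35 × 0.00910843 = 0.00318795
  w_III·p_III = 0.18 × 0.0119243 = 0.00214637
Sum: 0.000139688 + 0.00318795 + 0.00214637 = 0.00547401
Responsibility of Process II: 0.00318795 / 0.00547401 ≈ 0.582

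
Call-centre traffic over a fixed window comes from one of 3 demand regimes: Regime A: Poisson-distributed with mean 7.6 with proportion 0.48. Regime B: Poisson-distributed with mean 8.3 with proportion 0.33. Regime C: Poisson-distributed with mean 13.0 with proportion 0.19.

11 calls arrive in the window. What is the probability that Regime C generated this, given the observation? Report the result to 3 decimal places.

The responsibility of component k is π_k f_k(x) divided by Σ_j π_j f_j(x).
Evaluate each component's likelihood at the observed value:
  f_A = e^(−7.6)·7.6^11/11! = 0.061257
  f_B = e^(−8.3)·8.3^11/11! = 0.0801787
  f_C = e^(−13.0)·13.0^11/11! = 0.101483
Prior × likelihood for each component:
  π_A·f_A = 0.48 × 0.061257 = 0.0294034
  π_B·f_B = 0.33 × 0.0801787 = 0.026459
  π_C·f_C = 0.19 × 0.101483 = 0.0192818
Normaliser: 0.0294034 + 0.026459 + 0.0192818 = 0.0751441
P(Regime C | x) = 0.0192818 / 0.0751441 ≈ 0.257

0.257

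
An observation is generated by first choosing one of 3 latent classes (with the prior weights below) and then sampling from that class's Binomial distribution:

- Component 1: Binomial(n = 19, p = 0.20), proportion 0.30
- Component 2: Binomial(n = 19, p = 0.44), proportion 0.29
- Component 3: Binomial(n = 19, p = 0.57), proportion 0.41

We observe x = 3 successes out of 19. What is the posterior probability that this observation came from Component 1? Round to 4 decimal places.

0.9655

Posterior ∝ prior × likelihood, so P(k | x) ∝ P(Z=k) f_k(x); normalise over all components.
Evaluate each component's likelihood at the observed value:
  p_1 = 0.218199
  p_2 = 0.0077213
  p_3 = 0.000245157
Weight by the priors:
  P(Z=1)·p_1 = 0.30 × 0.218199 = 0.0654598
  P(Z=2)·p_2 = 0.29 × 0.0077213 = 0.00223918
  P(Z=3)·p_3 = 0.41 × 0.000245157 = 0.000100514
Sum: 0.0654598 + 0.00223918 + 0.000100514 = 0.0677995
Responsibility of Component 1: 0.0654598 / 0.0677995 ≈ 0.9655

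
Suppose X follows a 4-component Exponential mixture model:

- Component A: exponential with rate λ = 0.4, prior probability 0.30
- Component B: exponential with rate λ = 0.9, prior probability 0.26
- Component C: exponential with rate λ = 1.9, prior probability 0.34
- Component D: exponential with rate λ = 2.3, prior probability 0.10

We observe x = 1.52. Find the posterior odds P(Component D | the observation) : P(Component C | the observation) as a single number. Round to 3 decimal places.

0.194

Only the two components matter; the odds are (P(Z=i) f_i(x)) / (P(Z=j) f_j(x)).
Exponential densities:
  f_A = 0.217775
  f_B = 0.229154
  f_C = 0.105806
  f_D = 0.0697324
0.00697324 / 0.0359741 ≈ 0.194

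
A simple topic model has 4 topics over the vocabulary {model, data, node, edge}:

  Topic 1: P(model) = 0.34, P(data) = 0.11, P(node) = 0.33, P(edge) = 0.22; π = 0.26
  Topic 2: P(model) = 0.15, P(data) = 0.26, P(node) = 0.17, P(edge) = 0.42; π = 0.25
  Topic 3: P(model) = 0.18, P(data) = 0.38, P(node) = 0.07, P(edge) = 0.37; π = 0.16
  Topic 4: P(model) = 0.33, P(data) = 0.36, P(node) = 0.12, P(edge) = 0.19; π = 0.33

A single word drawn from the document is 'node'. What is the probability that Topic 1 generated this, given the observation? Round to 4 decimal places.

Apply Bayes' rule: the posterior for each component is proportional to its prior times its likelihood at x.
Evaluate each component's likelihood at the observed value:
  p_1 = P(node | comp) = 0.33
  p_2 = P(node | comp) = 0.17
  p_3 = P(node | comp) = 0.07
  p_4 = P(node | comp) = 0.12
Multiply by the mixture weights:
  π_1·p_1 = 0.26 × 0.33 = 0.0858
  π_2·p_2 = 0.25 × 0.17 = 0.0425
  π_3·p_3 = 0.16 × 0.07 = 0.0112
  π_4·p_4 = 0.33 × 0.12 = 0.0396
Sum: 0.0858 + 0.0425 + 0.0112 + 0.0396 = 0.1791
P(Topic 1 | x) = 0.0858 / 0.1791 ≈ 0.4791

0.4791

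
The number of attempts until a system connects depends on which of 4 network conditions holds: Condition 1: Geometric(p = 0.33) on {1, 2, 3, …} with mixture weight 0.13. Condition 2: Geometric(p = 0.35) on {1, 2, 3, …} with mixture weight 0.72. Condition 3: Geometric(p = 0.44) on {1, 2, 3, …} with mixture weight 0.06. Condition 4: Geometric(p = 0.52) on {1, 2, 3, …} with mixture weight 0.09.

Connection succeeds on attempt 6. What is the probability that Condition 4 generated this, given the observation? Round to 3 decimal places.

Apply Bayes' rule: the posterior for each component is proportional to its prior times its likelihood at x.
Evaluate each component's likelihood at the observed value:
  L_1 = 0.33·(1−0.33)^5 = 0.33·0.135013 = 0.0445541
  L_2 = 0.35·(1−0.35)^5 = 0.35·0.116029 = 0.0406102
  L_3 = 0.44·(1−0.44)^5 = 0.44·0.0550732 = 0.0242322
  L_4 = 0.52·(1−0.52)^5 = 0.52·0.0254804 = 0.0132498
Unnormalised posteriors:
  P(Z=1)·L_1 = 0.13 × 0.0445541 = 0.00579204
  P(Z=2)·L_2 = 0.72 × 0.0406102 = 0.0292393
  P(Z=3)·L_3 = 0.06 × 0.0242322 = 0.00145393
  P(Z=4)·L_4 = 0.09 × 0.0132498 = 0.00119248
Sum: 0.00579204 + 0.0292393 + 0.00145393 + 0.00119248 = 0.0376778
P(Condition 4 | 6) ≈ 0.032

0.032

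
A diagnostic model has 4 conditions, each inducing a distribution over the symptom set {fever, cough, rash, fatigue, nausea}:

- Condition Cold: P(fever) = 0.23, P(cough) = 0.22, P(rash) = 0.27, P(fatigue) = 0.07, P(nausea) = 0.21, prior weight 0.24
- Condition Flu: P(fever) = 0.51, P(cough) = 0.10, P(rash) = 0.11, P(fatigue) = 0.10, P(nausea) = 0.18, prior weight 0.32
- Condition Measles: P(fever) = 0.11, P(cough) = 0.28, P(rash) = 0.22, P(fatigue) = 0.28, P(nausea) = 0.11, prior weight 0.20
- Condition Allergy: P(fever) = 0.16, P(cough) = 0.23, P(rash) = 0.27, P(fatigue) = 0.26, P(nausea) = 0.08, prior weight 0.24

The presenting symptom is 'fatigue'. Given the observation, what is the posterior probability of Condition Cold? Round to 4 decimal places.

0.1005

Apply Bayes' rule: the posterior for each component is proportional to its prior times its likelihood at x.
Component likelihoods at x = 'fatigue':
  L_Cold = 0.07
  L_Flu = 0.1
  L_Measles = 0.28
  L_Allergy = 0.26
Weight by the priors:
  π_Cold·L_Cold = 0.24 × 0.07 = 0.0168
  π_Flu·L_Flu = 0.32 × 0.1 = 0.032
  π_Measles·L_Measles = 0.20 × 0.28 = 0.056
  π_Allergy·L_Allergy = 0.24 × 0.26 = 0.0624
Denominator: 0.0168 + 0.032 + 0.056 + 0.0624 = 0.1672
P(Condition Cold | the observation) = 0.0168 / 0.1672 ≈ 0.1005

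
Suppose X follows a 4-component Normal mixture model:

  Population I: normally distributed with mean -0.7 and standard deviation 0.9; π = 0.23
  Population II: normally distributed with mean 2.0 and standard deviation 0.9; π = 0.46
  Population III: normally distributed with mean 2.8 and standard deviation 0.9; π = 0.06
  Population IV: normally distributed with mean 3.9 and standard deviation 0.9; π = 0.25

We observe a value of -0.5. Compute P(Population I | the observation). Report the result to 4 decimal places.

Posterior ∝ prior × likelihood, so P(k | x) ∝ w_k f_k(x); normalise over all components.
Component likelihoods at x = -0.5:
  p_I = 0.432458
  p_II = 0.00935726
  p_III = 0.000533634
  p_IV = 2.86141e-06
Prior × likelihood for each component:
  w_I·p_I = 0.23 × 0.432458 = 0.0994654
  w_II·p_II = 0.46 × 0.00935726 = 0.00430434
  w_III·p_III = 0.06 × 0.000533634 = 3.2018e-05
  w_IV·p_IV = 0.25 × 2.86141e-06 = 7.15353e-07
Evidence: 0.0994654 + 0.00430434 + 3.2018e-05 + 7.15353e-07 = 0.103802
P(Population I | x) ≈ 0.9582

0.9582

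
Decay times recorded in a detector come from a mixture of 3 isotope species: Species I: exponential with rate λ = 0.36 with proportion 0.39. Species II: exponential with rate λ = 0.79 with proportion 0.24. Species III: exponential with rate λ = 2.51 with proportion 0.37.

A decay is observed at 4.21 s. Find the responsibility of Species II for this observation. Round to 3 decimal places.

The responsibility of component k is π_k f_k(x) divided by Σ_j π_j f_j(x).
Exponential densities:
  p_I = 0.0790835
  p_II = 0.0283927
  p_III = 6.46309e-05
Multiply by the mixture weights:
  π_I·p_I = 0.39 × 0.0790835 = 0.0308426
  π_II·p_II = 0.24 × 0.0283927 = 0.00681425
  π_III·p_III = 0.37 × 6.46309e-05 = 2.39134e-05
Evidence: 0.0308426 + 0.00681425 + 2.39134e-05 = 0.0376807
P(Species II | 4.21 s) = 0.00681425 / 0.0376807 ≈ 0.181

0.181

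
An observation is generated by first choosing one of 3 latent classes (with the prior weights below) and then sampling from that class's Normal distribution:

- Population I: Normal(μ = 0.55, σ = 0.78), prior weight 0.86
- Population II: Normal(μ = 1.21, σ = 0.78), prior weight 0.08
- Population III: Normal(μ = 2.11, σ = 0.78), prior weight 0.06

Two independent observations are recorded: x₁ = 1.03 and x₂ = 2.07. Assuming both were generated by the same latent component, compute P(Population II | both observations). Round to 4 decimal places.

0.2467

Posterior ∝ prior × likelihood, so P(k | x) ∝ π_k f_k(x); normalise over all components.
Since both observations come from the same component, the likelihood for component k is f_k(x₁)·f_k(x₂).
  p_I = [(1/(0.78·√(2π)))·exp(−(1.03−0.55)²/(2·0.78²)) = 0.511464·exp(-0.18935) = 0.423236] × [0.0765947] = 0.0324176
  p_II = [(1/(0.78·√(2π)))·exp(−(1.03−1.21)²/(2·0.78²)) = 0.511464·exp(-0.02663) = 0.498025] × [0.27851] = 0.138705
  p_III = [(1/(0.78·√(2π)))·exp(−(1.03−2.11)²/(2·0.78²)) = 0.511464·exp(-0.95858) = 0.196114] × [0.510792] = 0.100174
Unnormalised posteriors:
  π_I·p_I = 0.86 × 0.0324176 = 0.0278791
  π_II·p_II = 0.08 × 0.138705 = 0.0110964
  π_III·p_III = 0.06 × 0.100174 = 0.00601042
Marginal: 0.0278791 + 0.0110964 + 0.00601042 = 0.044986
So the posterior for Population II is 0.0110964 / 0.044986 ≈ 0.2467.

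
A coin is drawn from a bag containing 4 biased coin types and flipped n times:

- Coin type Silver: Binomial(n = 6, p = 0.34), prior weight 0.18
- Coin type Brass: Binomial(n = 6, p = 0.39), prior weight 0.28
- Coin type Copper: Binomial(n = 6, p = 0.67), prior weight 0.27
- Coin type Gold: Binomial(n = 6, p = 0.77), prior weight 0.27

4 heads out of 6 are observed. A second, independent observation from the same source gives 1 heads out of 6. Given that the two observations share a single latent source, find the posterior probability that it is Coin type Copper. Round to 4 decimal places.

By Bayes' theorem, P(k | x) = w_k f_k(x) / Σ_j w_j f_j(x).
Since both observations come from the same component, the likelihood for component k is f_k(x₁)·f_k(x₂).
  p_Silver = [0.0873162] × [0.255476] = 0.0223072
  p_Brass = [0.129125] × [0.197636] = 0.0255196
  p_Copper = [0.329169] × [0.0157324] = 0.00517862
  p_Gold = [0.278939] × [0.00297359] = 0.000829451
Multiply by the mixture weights:
  w_Silver·p_Silver = 0.18 × 0.0223072 = 0.00401529
  w_Brass·p_Brass = 0.28 × 0.0255196 = 0.0071455
  w_Copper·p_Copper = 0.27 × 0.00517862 = 0.00139823
  w_Gold·p_Gold = 0.27 × 0.000829451 = 0.000223952
Sum: 0.00401529 + 0.0071455 + 0.00139823 + 0.000223952 = 0.012783
P(Coin type Copper | x₁,x₂) ≈ 0.1094

0.1094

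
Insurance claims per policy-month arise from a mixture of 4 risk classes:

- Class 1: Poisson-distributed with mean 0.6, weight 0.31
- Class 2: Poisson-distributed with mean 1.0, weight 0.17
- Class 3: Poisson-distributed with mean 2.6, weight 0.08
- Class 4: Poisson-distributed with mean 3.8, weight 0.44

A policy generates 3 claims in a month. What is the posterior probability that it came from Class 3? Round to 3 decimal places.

Posterior ∝ prior × likelihood, so P(k | x) ∝ P(Z=k) f_k(x); normalise over all components.
Component likelihoods at x = 3 claims:
  f_1 = 0.0197572
  f_2 = 0.0613132
  f_3 = 0.217572
  f_4 = 0.204588
Unnormalised posteriors:
  P(Z=1)·f_1 = 0.31 × 0.0197572 = 0.00612474
  P(Z=2)·f_2 = 0.17 × 0.0613132 = 0.0104233
  P(Z=3)·f_3 = 0.08 × 0.217572 = 0.0174058
  P(Z=4)·f_4 = 0.44 × 0.204588 = 0.0900188
Normaliser: 0.00612474 + 0.0104233 + 0.0174058 + 0.0900188 = 0.123973
Responsibility of Class 3: 0.0174058 / 0.123973 ≈ 0.140

0.140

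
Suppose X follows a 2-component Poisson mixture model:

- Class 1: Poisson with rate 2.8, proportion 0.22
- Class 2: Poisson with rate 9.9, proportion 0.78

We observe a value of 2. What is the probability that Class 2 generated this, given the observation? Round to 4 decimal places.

0.0353

Posterior ∝ prior × likelihood, so P(k | x) ∝ π_k f_k(x); normalise over all components.
Poisson probabilities:
  p_1 = e^(−2.8)·2.8^2/2! = 0.238375
  p_2 = e^(−9.9)·9.9^2/2! = 0.00245881
Weight by the priors:
  π_1·p_1 = 0.22 × 0.238375 = 0.0524426
  π_2·p_2 = 0.78 × 0.00245881 = 0.00191787
Evidence: 0.0524426 + 0.00191787 = 0.0543605
Responsibility of Class 2: 0.00191787 / 0.0543605 ≈ 0.0353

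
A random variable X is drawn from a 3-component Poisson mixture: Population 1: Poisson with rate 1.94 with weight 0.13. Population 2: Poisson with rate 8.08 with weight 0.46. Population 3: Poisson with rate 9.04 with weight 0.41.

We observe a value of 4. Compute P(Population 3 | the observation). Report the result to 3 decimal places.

0.271

The responsibility of component k is π_k f_k(x) divided by Σ_j π_j f_j(x).
Poisson probabilities:
  p_1 = 0.0848134
  p_2 = 0.0549965
  p_3 = 0.0329944
Weight by the priors:
  π_1·p_1 = 0.13 × 0.0848134 = 0.0110257
  π_2·p_2 = 0.46 × 0.0549965 = 0.0252984
  π_3·p_3 = 0.41 × 0.0329944 = 0.0135277
Marginal: 0.0110257 + 0.0252984 + 0.0135277 = 0.0498518
P(Population 3 | x) ≈ 0.271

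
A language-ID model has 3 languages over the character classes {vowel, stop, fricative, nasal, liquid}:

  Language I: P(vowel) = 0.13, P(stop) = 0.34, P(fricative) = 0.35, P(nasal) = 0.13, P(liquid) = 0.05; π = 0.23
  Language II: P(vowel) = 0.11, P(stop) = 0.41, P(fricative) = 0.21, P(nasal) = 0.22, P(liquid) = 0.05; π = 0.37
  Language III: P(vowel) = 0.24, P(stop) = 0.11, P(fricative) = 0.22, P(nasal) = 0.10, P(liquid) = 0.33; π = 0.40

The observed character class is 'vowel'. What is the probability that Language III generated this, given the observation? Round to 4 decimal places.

By Bayes' theorem, P(k | x) = π_k f_k(x) / Σ_j π_j f_j(x).
Component likelihoods at x = 'vowel':
  f_I = P(vowel | comp) = 0.13
  f_II = P(vowel | comp) = 0.11
  f_III = P(vowel | comp) = 0.24
Prior × likelihood for each component:
  π_I·f_I = 0.23 × 0.13 = 0.0299
  π_II·f_II = 0.37 × 0.11 = 0.0407
  π_III·f_III = 0.40 × 0.24 = 0.096
Denominator: 0.0299 + 0.0407 + 0.096 = 0.1666
P(Language III | data) = 0.096 / 0.1666 ≈ 0.5762

0.5762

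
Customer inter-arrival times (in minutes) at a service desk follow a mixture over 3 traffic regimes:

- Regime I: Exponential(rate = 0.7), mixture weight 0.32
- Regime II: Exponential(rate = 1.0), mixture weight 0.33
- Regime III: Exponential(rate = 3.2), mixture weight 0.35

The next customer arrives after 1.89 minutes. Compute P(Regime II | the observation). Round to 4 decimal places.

0.4445

Apply Bayes' rule: the posterior for each component is proportional to its prior times its likelihood at x.
Component likelihoods at x = 1.89 minutes:
  p_I = 0.186435
  p_II = 0.151072
  p_III = 0.00756026
Weight by the priors:
  P(Z=I)·p_I = 0.32 × 0.186435 = 0.0596591
  P(Z=II)·p_II = 0.33 × 0.151072 = 0.0498537
  P(Z=III)·p_III = 0.35 × 0.00756026 = 0.00264609
Normaliser: 0.0596591 + 0.0498537 + 0.00264609 = 0.112159
Responsibility of Regime II: 0.0498537 / 0.112159 ≈ 0.4445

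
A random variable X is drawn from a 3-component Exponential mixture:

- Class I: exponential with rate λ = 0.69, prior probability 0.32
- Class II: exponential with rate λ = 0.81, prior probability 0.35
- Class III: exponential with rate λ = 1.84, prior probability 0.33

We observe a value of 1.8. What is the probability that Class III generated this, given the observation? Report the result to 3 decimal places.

The responsibility of component k is P(Z=k) f_k(x) divided by Σ_j P(Z=j) f_j(x).
Exponential densities:
  f_I = 0.69·e^(−0.69·1.8) = 0.69·e^(−1.2420) = 0.199276
  f_II = 0.81·e^(−0.81·1.8) = 0.81·e^(−1.4580) = 0.188488
  f_III = 1.84·e^(−1.84·1.8) = 1.84·e^(−3.3120) = 0.0670555
Multiply by the mixture weights:
  P(Z=I)·f_I = 0.32 × 0.199276 = 0.0637684
  P(Z=II)·f_II = 0.35 × 0.188488 = 0.0659708
  P(Z=III)·f_III = 0.33 × 0.0670555 = 0.0221283
Sum: 0.0637684 + 0.0659708 + 0.0221283 = 0.151867
Responsibility of Class III: 0.0221283 / 0.151867 ≈ 0.146

0.146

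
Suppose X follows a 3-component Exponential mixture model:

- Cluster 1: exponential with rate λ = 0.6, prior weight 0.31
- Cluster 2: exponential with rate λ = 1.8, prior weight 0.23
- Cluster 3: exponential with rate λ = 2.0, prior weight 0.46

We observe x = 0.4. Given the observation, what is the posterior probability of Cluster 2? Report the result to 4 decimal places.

0.2647

P(component k | x) = π_k·f_k(x) / marginal(x), where marginal(x) = Σ_j π_j·f_j(x).
Exponential densities:
  L_1 = 0.471977
  L_2 = 0.876154
  L_3 = 0.898658
Multiply by the mixture weights:
  π_1·L_1 = 0.31 × 0.471977 = 0.146313
  π_2·L_2 = 0.23 × 0.876154 = 0.201515
  π_3·L_3 = 0.46 × 0.898658 = 0.413383
Denominator: 0.146313 + 0.201515 + 0.413383 = 0.761211
Responsibility of Cluster 2: 0.201515 / 0.761211 ≈ 0.2647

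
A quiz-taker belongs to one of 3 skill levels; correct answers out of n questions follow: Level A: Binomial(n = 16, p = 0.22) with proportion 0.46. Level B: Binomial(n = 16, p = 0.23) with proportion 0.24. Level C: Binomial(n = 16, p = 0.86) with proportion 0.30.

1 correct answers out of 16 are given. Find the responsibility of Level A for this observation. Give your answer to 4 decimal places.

0.6899

Apply Bayes' rule: the posterior for each component is proportional to its prior times its likelihood at x.
Binomial probabilities:
  f_A = C(16,1)·0.22^1·0.78^15 = 16·0.22·0.0240668 = 0.0847153
  f_B = C(16,1)·0.23^1·0.77^15 = 16·0.23·0.0198317 = 0.0729808
  f_C = C(16,1)·0.86^1·0.14^15 = 16·0.86·1.55568e-13 = 2.14062e-12
Multiply by the mixture weights:
  w_A·f_A = 0.46 × 0.0847153 = 0.038969
  w_B·f_B = 0.24 × 0.0729808 = 0.0175154
  w_C·f_C = 0.30 × 2.14062e-12 = 6.42185e-13
Normaliser: 0.038969 + 0.0175154 + 6.42185e-13 = 0.0564844
P(Level A | x) = 0.038969 / 0.0564844 ≈ 0.6899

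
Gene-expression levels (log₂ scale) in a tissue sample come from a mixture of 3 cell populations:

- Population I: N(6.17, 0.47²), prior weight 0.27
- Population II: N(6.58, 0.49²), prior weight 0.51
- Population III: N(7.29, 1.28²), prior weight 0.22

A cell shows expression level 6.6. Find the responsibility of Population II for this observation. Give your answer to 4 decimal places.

0.6638

P(component k | x) = π_k·f_k(x) / marginal(x), where marginal(x) = Σ_j π_j·f_j(x).
Component likelihoods at x = 6.6:
  L_I = (1/(0.47·√(2π)))·exp(−(6.6−6.17)²/(2·0.47²)) = 0.848813·exp(-0.41852) = 0.558539
  L_II = (1/(0.49·√(2π)))·exp(−(6.6−6.58)²/(2·0.49²)) = 0.814168·exp(-0.00083) = 0.81349
  L_III = (1/(1.28·√(2π)))·exp(−(6.6−7.29)²/(2·1.28²)) = 0.311674·exp(-0.14529) = 0.269525
Prior × likelihood for each component:
  π_I·L_I = 0.27 × 0.558539 = 0.150805
  π_II·L_II = 0.51 × 0.81349 = 0.41488
  π_III·L_III = 0.22 × 0.269525 = 0.0592956
Marginal: 0.150805 + 0.41488 + 0.0592956 = 0.624981
So the posterior for Population II is 0.41488 / 0.624981 ≈ 0.6638.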